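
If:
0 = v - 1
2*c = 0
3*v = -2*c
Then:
No Solution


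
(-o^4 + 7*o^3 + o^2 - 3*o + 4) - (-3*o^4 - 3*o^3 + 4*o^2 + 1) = 2*o^4 + 10*o^3 - 3*o^2 - 3*o + 3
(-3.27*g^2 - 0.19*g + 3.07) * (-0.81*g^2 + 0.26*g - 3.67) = 2.6487*g^4 - 0.6963*g^3 + 9.4648*g^2 + 1.4955*g - 11.2669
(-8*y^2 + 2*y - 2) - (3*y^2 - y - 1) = -11*y^2 + 3*y - 1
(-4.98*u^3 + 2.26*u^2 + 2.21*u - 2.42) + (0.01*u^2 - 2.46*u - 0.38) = -4.98*u^3 + 2.27*u^2 - 0.25*u - 2.8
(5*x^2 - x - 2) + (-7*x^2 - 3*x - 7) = -2*x^2 - 4*x - 9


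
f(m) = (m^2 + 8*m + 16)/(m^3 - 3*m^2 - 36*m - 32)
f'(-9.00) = 0.00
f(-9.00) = -0.04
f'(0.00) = 0.31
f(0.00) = -0.50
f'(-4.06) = 0.03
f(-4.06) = -0.00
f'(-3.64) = 0.04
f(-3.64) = 0.01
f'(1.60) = 0.02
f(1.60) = -0.34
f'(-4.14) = 0.02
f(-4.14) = -0.00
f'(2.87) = -0.03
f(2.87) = -0.35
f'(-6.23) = 0.01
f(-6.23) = -0.03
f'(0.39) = 0.15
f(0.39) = -0.42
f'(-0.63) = 2.42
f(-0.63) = -1.06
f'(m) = (2*m + 8)/(m^3 - 3*m^2 - 36*m - 32) + (-3*m^2 + 6*m + 36)*(m^2 + 8*m + 16)/(m^3 - 3*m^2 - 36*m - 32)^2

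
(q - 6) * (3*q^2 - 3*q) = 3*q^3 - 21*q^2 + 18*q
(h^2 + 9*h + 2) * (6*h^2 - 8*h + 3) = 6*h^4 + 46*h^3 - 57*h^2 + 11*h + 6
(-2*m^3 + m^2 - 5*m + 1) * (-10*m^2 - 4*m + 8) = 20*m^5 - 2*m^4 + 30*m^3 + 18*m^2 - 44*m + 8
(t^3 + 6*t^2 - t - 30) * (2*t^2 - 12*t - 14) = 2*t^5 - 88*t^3 - 132*t^2 + 374*t + 420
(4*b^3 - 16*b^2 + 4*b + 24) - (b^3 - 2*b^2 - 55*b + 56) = 3*b^3 - 14*b^2 + 59*b - 32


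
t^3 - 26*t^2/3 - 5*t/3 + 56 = (t - 8)*(t - 3)*(t + 7/3)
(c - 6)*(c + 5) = c^2 - c - 30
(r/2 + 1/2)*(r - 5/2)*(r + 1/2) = r^3/2 - r^2/2 - 13*r/8 - 5/8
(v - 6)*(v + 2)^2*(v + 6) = v^4 + 4*v^3 - 32*v^2 - 144*v - 144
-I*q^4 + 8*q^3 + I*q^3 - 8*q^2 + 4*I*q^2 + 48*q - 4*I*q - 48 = (q - 2*I)*(q + 4*I)*(q + 6*I)*(-I*q + I)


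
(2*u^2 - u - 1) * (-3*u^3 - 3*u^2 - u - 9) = -6*u^5 - 3*u^4 + 4*u^3 - 14*u^2 + 10*u + 9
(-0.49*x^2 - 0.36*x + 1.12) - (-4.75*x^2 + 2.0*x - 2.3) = 4.26*x^2 - 2.36*x + 3.42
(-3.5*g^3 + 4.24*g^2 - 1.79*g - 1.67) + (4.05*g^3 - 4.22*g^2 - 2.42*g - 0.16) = 0.55*g^3 + 0.0200000000000005*g^2 - 4.21*g - 1.83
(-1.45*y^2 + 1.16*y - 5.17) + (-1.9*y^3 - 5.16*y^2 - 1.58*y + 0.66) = -1.9*y^3 - 6.61*y^2 - 0.42*y - 4.51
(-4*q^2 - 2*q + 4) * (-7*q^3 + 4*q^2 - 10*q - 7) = 28*q^5 - 2*q^4 + 4*q^3 + 64*q^2 - 26*q - 28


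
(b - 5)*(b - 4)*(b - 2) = b^3 - 11*b^2 + 38*b - 40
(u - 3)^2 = u^2 - 6*u + 9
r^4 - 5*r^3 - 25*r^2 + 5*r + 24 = (r - 8)*(r - 1)*(r + 1)*(r + 3)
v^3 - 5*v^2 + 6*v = v*(v - 3)*(v - 2)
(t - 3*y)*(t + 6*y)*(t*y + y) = t^3*y + 3*t^2*y^2 + t^2*y - 18*t*y^3 + 3*t*y^2 - 18*y^3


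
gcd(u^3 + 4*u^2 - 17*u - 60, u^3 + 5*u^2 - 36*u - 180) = u + 5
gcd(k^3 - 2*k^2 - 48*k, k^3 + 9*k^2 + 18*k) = k^2 + 6*k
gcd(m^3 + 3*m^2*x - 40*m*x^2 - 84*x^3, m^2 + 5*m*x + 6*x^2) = m + 2*x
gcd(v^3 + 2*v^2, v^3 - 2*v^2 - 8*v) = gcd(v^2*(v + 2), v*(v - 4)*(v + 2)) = v^2 + 2*v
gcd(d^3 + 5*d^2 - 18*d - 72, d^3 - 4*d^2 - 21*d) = d + 3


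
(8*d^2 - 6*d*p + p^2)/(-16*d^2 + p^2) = (-2*d + p)/(4*d + p)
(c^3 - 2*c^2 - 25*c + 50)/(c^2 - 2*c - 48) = (-c^3 + 2*c^2 + 25*c - 50)/(-c^2 + 2*c + 48)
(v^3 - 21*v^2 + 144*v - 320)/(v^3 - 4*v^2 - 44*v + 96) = (v^2 - 13*v + 40)/(v^2 + 4*v - 12)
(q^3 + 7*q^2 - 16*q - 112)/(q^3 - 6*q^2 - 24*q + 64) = (q^2 + 3*q - 28)/(q^2 - 10*q + 16)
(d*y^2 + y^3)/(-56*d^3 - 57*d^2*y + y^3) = y^2/(-56*d^2 - d*y + y^2)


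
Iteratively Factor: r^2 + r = (r + 1)*(r)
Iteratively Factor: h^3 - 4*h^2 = (h)*(h^2 - 4*h) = h*(h - 4)*(h)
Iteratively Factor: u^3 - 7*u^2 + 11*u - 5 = (u - 1)*(u^2 - 6*u + 5) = (u - 5)*(u - 1)*(u - 1)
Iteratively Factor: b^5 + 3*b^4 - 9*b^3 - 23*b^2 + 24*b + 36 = (b - 2)*(b^4 + 5*b^3 + b^2 - 21*b - 18) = (b - 2)*(b + 3)*(b^3 + 2*b^2 - 5*b - 6) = (b - 2)^2*(b + 3)*(b^2 + 4*b + 3) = (b - 2)^2*(b + 1)*(b + 3)*(b + 3)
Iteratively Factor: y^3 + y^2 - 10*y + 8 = (y + 4)*(y^2 - 3*y + 2) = (y - 1)*(y + 4)*(y - 2)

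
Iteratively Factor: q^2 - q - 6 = (q - 3)*(q + 2)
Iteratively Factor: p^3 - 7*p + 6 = (p + 3)*(p^2 - 3*p + 2) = (p - 1)*(p + 3)*(p - 2)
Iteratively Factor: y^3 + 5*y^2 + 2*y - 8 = (y + 2)*(y^2 + 3*y - 4) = (y + 2)*(y + 4)*(y - 1)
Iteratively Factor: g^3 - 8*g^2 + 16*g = (g - 4)*(g^2 - 4*g) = (g - 4)^2*(g)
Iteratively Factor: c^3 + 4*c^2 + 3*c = (c + 3)*(c^2 + c) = c*(c + 3)*(c + 1)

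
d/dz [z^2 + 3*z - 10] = 2*z + 3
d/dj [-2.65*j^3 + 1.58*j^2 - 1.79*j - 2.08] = -7.95*j^2 + 3.16*j - 1.79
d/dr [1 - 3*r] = -3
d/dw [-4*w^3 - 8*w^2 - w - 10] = -12*w^2 - 16*w - 1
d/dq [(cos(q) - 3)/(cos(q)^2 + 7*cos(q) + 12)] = (cos(q)^2 - 6*cos(q) - 33)*sin(q)/(cos(q)^2 + 7*cos(q) + 12)^2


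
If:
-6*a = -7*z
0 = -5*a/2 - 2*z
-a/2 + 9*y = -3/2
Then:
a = 0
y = -1/6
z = 0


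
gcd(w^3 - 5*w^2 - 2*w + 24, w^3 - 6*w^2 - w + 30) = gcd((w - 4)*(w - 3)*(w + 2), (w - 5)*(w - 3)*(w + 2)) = w^2 - w - 6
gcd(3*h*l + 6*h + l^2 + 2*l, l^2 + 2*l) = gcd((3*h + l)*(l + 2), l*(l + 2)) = l + 2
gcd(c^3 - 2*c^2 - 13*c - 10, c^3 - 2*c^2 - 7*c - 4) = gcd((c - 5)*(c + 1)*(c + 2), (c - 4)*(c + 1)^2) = c + 1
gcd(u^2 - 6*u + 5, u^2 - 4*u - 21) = 1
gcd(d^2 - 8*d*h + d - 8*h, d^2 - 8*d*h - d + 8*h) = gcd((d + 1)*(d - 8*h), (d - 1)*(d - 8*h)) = d - 8*h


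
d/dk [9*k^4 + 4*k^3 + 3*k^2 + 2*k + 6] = 36*k^3 + 12*k^2 + 6*k + 2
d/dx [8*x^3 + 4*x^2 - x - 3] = 24*x^2 + 8*x - 1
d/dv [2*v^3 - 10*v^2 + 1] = 2*v*(3*v - 10)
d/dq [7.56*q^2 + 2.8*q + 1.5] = 15.12*q + 2.8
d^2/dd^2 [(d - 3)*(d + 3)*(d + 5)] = 6*d + 10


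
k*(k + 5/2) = k^2 + 5*k/2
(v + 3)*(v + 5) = v^2 + 8*v + 15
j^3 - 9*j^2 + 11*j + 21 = (j - 7)*(j - 3)*(j + 1)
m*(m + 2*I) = m^2 + 2*I*m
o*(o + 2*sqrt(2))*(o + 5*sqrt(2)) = o^3 + 7*sqrt(2)*o^2 + 20*o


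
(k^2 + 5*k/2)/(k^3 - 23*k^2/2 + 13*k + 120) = k/(k^2 - 14*k + 48)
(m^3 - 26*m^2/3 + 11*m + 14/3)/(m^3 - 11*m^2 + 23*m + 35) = (3*m^2 - 5*m - 2)/(3*(m^2 - 4*m - 5))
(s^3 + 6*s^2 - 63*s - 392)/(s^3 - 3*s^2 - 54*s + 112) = (s + 7)/(s - 2)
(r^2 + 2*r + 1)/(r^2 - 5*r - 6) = (r + 1)/(r - 6)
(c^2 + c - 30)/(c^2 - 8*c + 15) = (c + 6)/(c - 3)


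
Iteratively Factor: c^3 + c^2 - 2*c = (c - 1)*(c^2 + 2*c) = c*(c - 1)*(c + 2)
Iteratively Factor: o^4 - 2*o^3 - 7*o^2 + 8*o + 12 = (o - 2)*(o^3 - 7*o - 6) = (o - 2)*(o + 1)*(o^2 - o - 6) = (o - 3)*(o - 2)*(o + 1)*(o + 2)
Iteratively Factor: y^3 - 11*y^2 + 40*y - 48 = (y - 4)*(y^2 - 7*y + 12) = (y - 4)^2*(y - 3)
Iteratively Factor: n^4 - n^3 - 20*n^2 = (n)*(n^3 - n^2 - 20*n) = n*(n - 5)*(n^2 + 4*n) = n*(n - 5)*(n + 4)*(n)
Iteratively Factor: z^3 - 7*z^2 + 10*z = (z - 5)*(z^2 - 2*z) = (z - 5)*(z - 2)*(z)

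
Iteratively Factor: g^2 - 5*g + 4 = (g - 4)*(g - 1)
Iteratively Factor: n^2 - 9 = (n - 3)*(n + 3)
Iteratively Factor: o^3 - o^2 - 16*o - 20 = (o - 5)*(o^2 + 4*o + 4) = (o - 5)*(o + 2)*(o + 2)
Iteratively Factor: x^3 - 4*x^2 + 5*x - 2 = (x - 1)*(x^2 - 3*x + 2) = (x - 1)^2*(x - 2)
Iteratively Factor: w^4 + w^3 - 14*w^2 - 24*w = (w + 2)*(w^3 - w^2 - 12*w) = (w + 2)*(w + 3)*(w^2 - 4*w) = (w - 4)*(w + 2)*(w + 3)*(w)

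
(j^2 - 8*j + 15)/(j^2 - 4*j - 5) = (j - 3)/(j + 1)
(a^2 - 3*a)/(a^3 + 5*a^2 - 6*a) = (a - 3)/(a^2 + 5*a - 6)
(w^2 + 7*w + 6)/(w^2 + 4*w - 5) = (w^2 + 7*w + 6)/(w^2 + 4*w - 5)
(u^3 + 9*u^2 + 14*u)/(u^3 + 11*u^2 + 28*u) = (u + 2)/(u + 4)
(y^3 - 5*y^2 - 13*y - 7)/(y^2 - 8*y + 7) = (y^2 + 2*y + 1)/(y - 1)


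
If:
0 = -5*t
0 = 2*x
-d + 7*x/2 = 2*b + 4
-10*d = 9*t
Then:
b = -2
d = 0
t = 0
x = 0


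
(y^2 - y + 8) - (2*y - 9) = y^2 - 3*y + 17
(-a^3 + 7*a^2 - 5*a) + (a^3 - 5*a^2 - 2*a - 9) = 2*a^2 - 7*a - 9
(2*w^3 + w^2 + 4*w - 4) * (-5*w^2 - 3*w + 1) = -10*w^5 - 11*w^4 - 21*w^3 + 9*w^2 + 16*w - 4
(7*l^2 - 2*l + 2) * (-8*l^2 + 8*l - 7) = -56*l^4 + 72*l^3 - 81*l^2 + 30*l - 14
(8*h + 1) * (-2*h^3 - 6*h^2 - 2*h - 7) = -16*h^4 - 50*h^3 - 22*h^2 - 58*h - 7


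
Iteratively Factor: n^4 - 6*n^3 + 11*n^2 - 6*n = (n - 1)*(n^3 - 5*n^2 + 6*n) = (n - 2)*(n - 1)*(n^2 - 3*n) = n*(n - 2)*(n - 1)*(n - 3)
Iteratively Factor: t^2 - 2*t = (t - 2)*(t)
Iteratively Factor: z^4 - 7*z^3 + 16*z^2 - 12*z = (z)*(z^3 - 7*z^2 + 16*z - 12) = z*(z - 2)*(z^2 - 5*z + 6) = z*(z - 2)^2*(z - 3)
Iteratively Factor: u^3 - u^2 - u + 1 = (u + 1)*(u^2 - 2*u + 1) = (u - 1)*(u + 1)*(u - 1)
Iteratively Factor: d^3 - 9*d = (d + 3)*(d^2 - 3*d) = (d - 3)*(d + 3)*(d)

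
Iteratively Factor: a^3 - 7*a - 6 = (a + 2)*(a^2 - 2*a - 3) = (a - 3)*(a + 2)*(a + 1)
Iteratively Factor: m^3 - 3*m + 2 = (m + 2)*(m^2 - 2*m + 1) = (m - 1)*(m + 2)*(m - 1)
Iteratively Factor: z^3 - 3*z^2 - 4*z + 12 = (z - 3)*(z^2 - 4) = (z - 3)*(z - 2)*(z + 2)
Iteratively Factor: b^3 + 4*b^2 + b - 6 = (b + 3)*(b^2 + b - 2) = (b + 2)*(b + 3)*(b - 1)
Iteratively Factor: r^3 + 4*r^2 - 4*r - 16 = (r + 2)*(r^2 + 2*r - 8) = (r - 2)*(r + 2)*(r + 4)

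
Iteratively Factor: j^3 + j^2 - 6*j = (j - 2)*(j^2 + 3*j) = (j - 2)*(j + 3)*(j)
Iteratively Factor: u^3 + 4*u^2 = (u)*(u^2 + 4*u) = u^2*(u + 4)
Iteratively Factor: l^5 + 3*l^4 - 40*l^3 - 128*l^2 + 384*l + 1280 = (l + 4)*(l^4 - l^3 - 36*l^2 + 16*l + 320) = (l - 4)*(l + 4)*(l^3 + 3*l^2 - 24*l - 80) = (l - 5)*(l - 4)*(l + 4)*(l^2 + 8*l + 16) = (l - 5)*(l - 4)*(l + 4)^2*(l + 4)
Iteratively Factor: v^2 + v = (v)*(v + 1)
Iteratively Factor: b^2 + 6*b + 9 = (b + 3)*(b + 3)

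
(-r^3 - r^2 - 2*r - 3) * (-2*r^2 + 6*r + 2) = 2*r^5 - 4*r^4 - 4*r^3 - 8*r^2 - 22*r - 6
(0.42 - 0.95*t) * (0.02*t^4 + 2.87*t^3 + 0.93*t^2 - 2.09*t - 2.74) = -0.019*t^5 - 2.7181*t^4 + 0.3219*t^3 + 2.3761*t^2 + 1.7252*t - 1.1508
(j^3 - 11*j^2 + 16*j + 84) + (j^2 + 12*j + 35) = j^3 - 10*j^2 + 28*j + 119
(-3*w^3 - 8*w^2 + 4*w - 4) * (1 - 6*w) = 18*w^4 + 45*w^3 - 32*w^2 + 28*w - 4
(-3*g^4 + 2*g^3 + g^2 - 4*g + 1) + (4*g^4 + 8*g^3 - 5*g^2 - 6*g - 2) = g^4 + 10*g^3 - 4*g^2 - 10*g - 1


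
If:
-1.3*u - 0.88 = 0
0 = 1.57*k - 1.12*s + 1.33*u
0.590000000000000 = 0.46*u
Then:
No Solution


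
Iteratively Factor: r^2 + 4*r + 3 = (r + 1)*(r + 3)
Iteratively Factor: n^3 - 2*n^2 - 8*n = (n)*(n^2 - 2*n - 8) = n*(n - 4)*(n + 2)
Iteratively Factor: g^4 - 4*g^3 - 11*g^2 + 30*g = (g - 5)*(g^3 + g^2 - 6*g) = (g - 5)*(g - 2)*(g^2 + 3*g) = (g - 5)*(g - 2)*(g + 3)*(g)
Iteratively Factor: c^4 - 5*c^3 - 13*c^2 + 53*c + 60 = (c - 4)*(c^3 - c^2 - 17*c - 15) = (c - 4)*(c + 1)*(c^2 - 2*c - 15) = (c - 5)*(c - 4)*(c + 1)*(c + 3)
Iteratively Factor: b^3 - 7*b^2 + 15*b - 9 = (b - 3)*(b^2 - 4*b + 3) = (b - 3)^2*(b - 1)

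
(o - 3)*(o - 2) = o^2 - 5*o + 6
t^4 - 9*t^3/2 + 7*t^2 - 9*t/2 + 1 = (t - 2)*(t - 1)^2*(t - 1/2)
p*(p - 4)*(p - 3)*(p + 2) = p^4 - 5*p^3 - 2*p^2 + 24*p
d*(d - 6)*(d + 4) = d^3 - 2*d^2 - 24*d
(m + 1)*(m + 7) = m^2 + 8*m + 7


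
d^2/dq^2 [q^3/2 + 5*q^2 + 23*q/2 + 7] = 3*q + 10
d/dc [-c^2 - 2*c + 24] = -2*c - 2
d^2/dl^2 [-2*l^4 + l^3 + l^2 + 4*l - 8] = -24*l^2 + 6*l + 2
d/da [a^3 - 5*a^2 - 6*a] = 3*a^2 - 10*a - 6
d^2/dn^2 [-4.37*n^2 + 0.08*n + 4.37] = -8.74000000000000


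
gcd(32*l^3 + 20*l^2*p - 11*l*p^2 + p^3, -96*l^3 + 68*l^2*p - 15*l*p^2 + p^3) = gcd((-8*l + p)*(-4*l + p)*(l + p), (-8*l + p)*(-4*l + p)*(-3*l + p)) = 32*l^2 - 12*l*p + p^2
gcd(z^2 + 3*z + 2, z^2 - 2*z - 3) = z + 1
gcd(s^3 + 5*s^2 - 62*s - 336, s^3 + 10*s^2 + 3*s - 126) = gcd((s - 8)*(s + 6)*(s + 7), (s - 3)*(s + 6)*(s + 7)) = s^2 + 13*s + 42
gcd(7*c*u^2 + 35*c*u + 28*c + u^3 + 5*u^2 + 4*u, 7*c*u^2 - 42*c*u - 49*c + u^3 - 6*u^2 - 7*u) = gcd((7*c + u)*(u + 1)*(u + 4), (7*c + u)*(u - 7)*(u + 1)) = 7*c*u + 7*c + u^2 + u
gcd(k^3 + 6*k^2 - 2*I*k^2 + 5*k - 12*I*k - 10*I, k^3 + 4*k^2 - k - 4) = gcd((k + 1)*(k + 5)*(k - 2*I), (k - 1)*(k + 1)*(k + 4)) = k + 1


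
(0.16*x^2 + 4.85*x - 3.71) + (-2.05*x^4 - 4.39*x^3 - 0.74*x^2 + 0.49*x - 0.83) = -2.05*x^4 - 4.39*x^3 - 0.58*x^2 + 5.34*x - 4.54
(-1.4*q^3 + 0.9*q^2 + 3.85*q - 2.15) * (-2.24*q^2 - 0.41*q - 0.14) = 3.136*q^5 - 1.442*q^4 - 8.797*q^3 + 3.1115*q^2 + 0.3425*q + 0.301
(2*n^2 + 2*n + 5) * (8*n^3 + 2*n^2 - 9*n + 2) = 16*n^5 + 20*n^4 + 26*n^3 - 4*n^2 - 41*n + 10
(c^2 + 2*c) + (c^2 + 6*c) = 2*c^2 + 8*c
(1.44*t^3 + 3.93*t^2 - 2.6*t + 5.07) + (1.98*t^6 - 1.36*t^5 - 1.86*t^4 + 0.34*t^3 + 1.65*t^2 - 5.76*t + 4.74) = 1.98*t^6 - 1.36*t^5 - 1.86*t^4 + 1.78*t^3 + 5.58*t^2 - 8.36*t + 9.81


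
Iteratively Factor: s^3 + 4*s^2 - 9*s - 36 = (s - 3)*(s^2 + 7*s + 12) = (s - 3)*(s + 3)*(s + 4)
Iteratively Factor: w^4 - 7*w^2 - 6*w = (w - 3)*(w^3 + 3*w^2 + 2*w) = (w - 3)*(w + 2)*(w^2 + w) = w*(w - 3)*(w + 2)*(w + 1)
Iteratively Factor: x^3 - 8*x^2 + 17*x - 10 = (x - 2)*(x^2 - 6*x + 5) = (x - 5)*(x - 2)*(x - 1)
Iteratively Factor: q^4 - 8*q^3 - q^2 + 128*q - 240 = (q - 4)*(q^3 - 4*q^2 - 17*q + 60) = (q - 5)*(q - 4)*(q^2 + q - 12) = (q - 5)*(q - 4)*(q + 4)*(q - 3)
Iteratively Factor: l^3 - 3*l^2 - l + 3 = (l - 1)*(l^2 - 2*l - 3) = (l - 1)*(l + 1)*(l - 3)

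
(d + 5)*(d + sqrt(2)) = d^2 + sqrt(2)*d + 5*d + 5*sqrt(2)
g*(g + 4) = g^2 + 4*g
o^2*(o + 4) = o^3 + 4*o^2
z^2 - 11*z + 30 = (z - 6)*(z - 5)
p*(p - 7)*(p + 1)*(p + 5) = p^4 - p^3 - 37*p^2 - 35*p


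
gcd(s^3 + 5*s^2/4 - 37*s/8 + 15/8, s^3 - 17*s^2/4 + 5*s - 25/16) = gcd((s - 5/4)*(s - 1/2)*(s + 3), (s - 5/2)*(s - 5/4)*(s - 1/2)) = s^2 - 7*s/4 + 5/8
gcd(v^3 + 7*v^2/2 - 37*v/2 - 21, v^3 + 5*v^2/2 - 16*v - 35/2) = v^2 - 5*v/2 - 7/2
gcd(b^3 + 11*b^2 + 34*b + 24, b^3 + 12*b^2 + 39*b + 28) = b^2 + 5*b + 4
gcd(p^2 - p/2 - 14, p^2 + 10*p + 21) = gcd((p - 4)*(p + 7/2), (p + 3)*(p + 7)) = 1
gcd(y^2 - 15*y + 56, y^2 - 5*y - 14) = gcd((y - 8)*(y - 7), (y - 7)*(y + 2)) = y - 7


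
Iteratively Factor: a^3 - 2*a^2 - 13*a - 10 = (a - 5)*(a^2 + 3*a + 2) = (a - 5)*(a + 2)*(a + 1)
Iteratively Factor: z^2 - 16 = (z - 4)*(z + 4)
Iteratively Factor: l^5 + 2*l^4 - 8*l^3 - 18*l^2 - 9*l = (l + 3)*(l^4 - l^3 - 5*l^2 - 3*l) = (l + 1)*(l + 3)*(l^3 - 2*l^2 - 3*l) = l*(l + 1)*(l + 3)*(l^2 - 2*l - 3) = l*(l - 3)*(l + 1)*(l + 3)*(l + 1)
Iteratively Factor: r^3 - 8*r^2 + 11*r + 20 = (r - 5)*(r^2 - 3*r - 4) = (r - 5)*(r - 4)*(r + 1)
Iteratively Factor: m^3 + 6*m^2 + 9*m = (m + 3)*(m^2 + 3*m) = (m + 3)^2*(m)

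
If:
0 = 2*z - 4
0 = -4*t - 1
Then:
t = -1/4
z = 2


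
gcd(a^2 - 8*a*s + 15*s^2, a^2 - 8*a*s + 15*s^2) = a^2 - 8*a*s + 15*s^2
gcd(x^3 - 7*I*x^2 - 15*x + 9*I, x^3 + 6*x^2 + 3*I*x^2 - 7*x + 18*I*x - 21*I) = 1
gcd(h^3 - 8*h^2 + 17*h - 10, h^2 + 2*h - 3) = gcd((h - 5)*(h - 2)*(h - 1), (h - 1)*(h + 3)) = h - 1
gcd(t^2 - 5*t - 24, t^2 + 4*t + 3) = t + 3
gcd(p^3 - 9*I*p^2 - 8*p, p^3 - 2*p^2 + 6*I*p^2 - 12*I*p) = p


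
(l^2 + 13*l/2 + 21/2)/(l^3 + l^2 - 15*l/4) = 2*(2*l^2 + 13*l + 21)/(l*(4*l^2 + 4*l - 15))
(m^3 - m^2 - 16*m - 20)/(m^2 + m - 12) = (m^3 - m^2 - 16*m - 20)/(m^2 + m - 12)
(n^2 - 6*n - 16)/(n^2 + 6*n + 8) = (n - 8)/(n + 4)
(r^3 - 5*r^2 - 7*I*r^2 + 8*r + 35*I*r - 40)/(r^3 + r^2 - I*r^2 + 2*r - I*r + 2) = (r^2 - r*(5 + 8*I) + 40*I)/(r^2 + r*(1 - 2*I) - 2*I)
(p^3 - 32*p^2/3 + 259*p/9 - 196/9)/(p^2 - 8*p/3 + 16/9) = (3*p^2 - 28*p + 49)/(3*p - 4)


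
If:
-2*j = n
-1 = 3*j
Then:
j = -1/3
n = 2/3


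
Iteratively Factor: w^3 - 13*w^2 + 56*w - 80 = (w - 4)*(w^2 - 9*w + 20) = (w - 4)^2*(w - 5)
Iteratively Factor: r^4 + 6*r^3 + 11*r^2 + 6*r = (r)*(r^3 + 6*r^2 + 11*r + 6) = r*(r + 2)*(r^2 + 4*r + 3) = r*(r + 1)*(r + 2)*(r + 3)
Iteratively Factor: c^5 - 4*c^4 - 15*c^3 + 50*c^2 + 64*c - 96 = (c - 1)*(c^4 - 3*c^3 - 18*c^2 + 32*c + 96) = (c - 1)*(c + 2)*(c^3 - 5*c^2 - 8*c + 48) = (c - 4)*(c - 1)*(c + 2)*(c^2 - c - 12) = (c - 4)^2*(c - 1)*(c + 2)*(c + 3)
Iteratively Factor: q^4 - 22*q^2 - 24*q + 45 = (q + 3)*(q^3 - 3*q^2 - 13*q + 15) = (q - 1)*(q + 3)*(q^2 - 2*q - 15) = (q - 5)*(q - 1)*(q + 3)*(q + 3)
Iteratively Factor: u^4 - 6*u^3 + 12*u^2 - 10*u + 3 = (u - 1)*(u^3 - 5*u^2 + 7*u - 3) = (u - 1)^2*(u^2 - 4*u + 3) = (u - 3)*(u - 1)^2*(u - 1)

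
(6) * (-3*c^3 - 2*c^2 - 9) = -18*c^3 - 12*c^2 - 54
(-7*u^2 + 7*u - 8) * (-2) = 14*u^2 - 14*u + 16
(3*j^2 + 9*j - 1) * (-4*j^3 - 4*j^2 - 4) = -12*j^5 - 48*j^4 - 32*j^3 - 8*j^2 - 36*j + 4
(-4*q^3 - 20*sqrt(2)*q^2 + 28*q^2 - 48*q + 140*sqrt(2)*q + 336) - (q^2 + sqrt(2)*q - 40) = -4*q^3 - 20*sqrt(2)*q^2 + 27*q^2 - 48*q + 139*sqrt(2)*q + 376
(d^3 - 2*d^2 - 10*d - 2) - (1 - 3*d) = d^3 - 2*d^2 - 7*d - 3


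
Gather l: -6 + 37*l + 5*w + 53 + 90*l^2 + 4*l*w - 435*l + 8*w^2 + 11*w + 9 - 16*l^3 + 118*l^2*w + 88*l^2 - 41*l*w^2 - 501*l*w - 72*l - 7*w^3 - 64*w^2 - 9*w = -16*l^3 + l^2*(118*w + 178) + l*(-41*w^2 - 497*w - 470) - 7*w^3 - 56*w^2 + 7*w + 56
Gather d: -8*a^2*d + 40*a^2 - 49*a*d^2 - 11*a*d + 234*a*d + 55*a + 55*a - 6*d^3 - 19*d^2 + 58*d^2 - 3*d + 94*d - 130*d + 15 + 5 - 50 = 40*a^2 + 110*a - 6*d^3 + d^2*(39 - 49*a) + d*(-8*a^2 + 223*a - 39) - 30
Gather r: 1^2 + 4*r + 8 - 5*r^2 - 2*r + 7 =-5*r^2 + 2*r + 16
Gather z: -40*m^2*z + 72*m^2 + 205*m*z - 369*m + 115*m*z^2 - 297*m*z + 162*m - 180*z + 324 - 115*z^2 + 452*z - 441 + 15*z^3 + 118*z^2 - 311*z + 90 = 72*m^2 - 207*m + 15*z^3 + z^2*(115*m + 3) + z*(-40*m^2 - 92*m - 39) - 27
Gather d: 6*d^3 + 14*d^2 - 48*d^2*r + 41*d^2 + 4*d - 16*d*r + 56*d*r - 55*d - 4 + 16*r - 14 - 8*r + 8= 6*d^3 + d^2*(55 - 48*r) + d*(40*r - 51) + 8*r - 10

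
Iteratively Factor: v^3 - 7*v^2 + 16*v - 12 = (v - 2)*(v^2 - 5*v + 6) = (v - 3)*(v - 2)*(v - 2)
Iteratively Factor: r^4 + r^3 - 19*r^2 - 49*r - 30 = (r + 2)*(r^3 - r^2 - 17*r - 15) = (r + 2)*(r + 3)*(r^2 - 4*r - 5) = (r + 1)*(r + 2)*(r + 3)*(r - 5)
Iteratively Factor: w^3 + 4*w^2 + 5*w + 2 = (w + 1)*(w^2 + 3*w + 2) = (w + 1)*(w + 2)*(w + 1)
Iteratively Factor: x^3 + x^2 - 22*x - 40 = (x + 4)*(x^2 - 3*x - 10) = (x + 2)*(x + 4)*(x - 5)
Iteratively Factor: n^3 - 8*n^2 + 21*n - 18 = (n - 3)*(n^2 - 5*n + 6) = (n - 3)*(n - 2)*(n - 3)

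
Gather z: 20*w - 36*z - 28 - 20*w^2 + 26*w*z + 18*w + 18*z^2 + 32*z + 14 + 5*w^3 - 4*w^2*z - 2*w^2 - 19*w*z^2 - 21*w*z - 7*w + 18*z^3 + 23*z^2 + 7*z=5*w^3 - 22*w^2 + 31*w + 18*z^3 + z^2*(41 - 19*w) + z*(-4*w^2 + 5*w + 3) - 14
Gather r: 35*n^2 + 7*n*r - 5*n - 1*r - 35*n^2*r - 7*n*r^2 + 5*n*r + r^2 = 35*n^2 - 5*n + r^2*(1 - 7*n) + r*(-35*n^2 + 12*n - 1)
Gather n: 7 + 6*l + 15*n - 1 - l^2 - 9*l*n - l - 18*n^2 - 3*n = -l^2 + 5*l - 18*n^2 + n*(12 - 9*l) + 6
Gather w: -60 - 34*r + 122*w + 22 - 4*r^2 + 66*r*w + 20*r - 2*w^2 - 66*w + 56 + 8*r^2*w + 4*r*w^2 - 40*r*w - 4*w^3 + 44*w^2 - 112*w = -4*r^2 - 14*r - 4*w^3 + w^2*(4*r + 42) + w*(8*r^2 + 26*r - 56) + 18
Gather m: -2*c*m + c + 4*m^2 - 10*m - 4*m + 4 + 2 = c + 4*m^2 + m*(-2*c - 14) + 6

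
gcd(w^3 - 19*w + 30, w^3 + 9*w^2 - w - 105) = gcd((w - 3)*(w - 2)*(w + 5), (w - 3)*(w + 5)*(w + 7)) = w^2 + 2*w - 15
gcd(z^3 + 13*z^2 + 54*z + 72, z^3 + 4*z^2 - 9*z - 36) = z^2 + 7*z + 12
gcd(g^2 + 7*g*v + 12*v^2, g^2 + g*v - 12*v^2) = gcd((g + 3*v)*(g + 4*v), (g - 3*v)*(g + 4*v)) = g + 4*v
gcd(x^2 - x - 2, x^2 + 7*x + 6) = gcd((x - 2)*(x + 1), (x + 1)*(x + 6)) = x + 1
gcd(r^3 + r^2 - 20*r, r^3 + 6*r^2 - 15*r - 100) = r^2 + r - 20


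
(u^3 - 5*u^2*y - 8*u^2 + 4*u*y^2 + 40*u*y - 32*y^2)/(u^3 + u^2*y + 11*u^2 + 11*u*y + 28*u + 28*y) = (u^3 - 5*u^2*y - 8*u^2 + 4*u*y^2 + 40*u*y - 32*y^2)/(u^3 + u^2*y + 11*u^2 + 11*u*y + 28*u + 28*y)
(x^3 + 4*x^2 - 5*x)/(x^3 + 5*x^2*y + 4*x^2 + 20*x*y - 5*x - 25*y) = x/(x + 5*y)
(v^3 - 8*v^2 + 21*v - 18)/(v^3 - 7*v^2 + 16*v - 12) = (v - 3)/(v - 2)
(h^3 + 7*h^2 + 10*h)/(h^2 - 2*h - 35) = h*(h + 2)/(h - 7)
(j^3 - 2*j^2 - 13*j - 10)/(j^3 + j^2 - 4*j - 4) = (j - 5)/(j - 2)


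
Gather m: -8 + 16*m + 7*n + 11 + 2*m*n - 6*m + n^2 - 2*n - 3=m*(2*n + 10) + n^2 + 5*n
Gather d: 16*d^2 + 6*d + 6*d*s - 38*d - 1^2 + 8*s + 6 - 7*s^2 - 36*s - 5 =16*d^2 + d*(6*s - 32) - 7*s^2 - 28*s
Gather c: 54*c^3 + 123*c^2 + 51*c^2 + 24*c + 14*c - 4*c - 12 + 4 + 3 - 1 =54*c^3 + 174*c^2 + 34*c - 6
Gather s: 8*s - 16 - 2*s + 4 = 6*s - 12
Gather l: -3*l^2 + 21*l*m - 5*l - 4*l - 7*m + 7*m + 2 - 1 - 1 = -3*l^2 + l*(21*m - 9)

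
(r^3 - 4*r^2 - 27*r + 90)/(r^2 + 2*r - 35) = (r^3 - 4*r^2 - 27*r + 90)/(r^2 + 2*r - 35)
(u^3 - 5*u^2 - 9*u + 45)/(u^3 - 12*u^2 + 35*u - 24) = (u^2 - 2*u - 15)/(u^2 - 9*u + 8)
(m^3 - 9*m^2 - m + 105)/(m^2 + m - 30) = (m^2 - 4*m - 21)/(m + 6)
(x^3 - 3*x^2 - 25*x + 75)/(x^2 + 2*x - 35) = (x^2 + 2*x - 15)/(x + 7)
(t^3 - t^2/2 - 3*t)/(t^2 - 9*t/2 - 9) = t*(t - 2)/(t - 6)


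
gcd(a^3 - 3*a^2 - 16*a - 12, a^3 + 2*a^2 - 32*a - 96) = a - 6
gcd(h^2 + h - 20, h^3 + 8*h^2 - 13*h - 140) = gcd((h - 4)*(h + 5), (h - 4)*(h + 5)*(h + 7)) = h^2 + h - 20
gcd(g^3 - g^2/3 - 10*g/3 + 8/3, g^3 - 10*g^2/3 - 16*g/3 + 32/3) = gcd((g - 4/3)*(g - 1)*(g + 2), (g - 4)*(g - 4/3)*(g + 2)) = g^2 + 2*g/3 - 8/3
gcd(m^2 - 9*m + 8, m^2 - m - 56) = m - 8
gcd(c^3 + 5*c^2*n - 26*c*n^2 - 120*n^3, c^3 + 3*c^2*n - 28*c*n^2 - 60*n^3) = c^2 + c*n - 30*n^2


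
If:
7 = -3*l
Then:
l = -7/3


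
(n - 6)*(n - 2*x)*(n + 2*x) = n^3 - 6*n^2 - 4*n*x^2 + 24*x^2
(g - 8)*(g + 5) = g^2 - 3*g - 40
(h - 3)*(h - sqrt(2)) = h^2 - 3*h - sqrt(2)*h + 3*sqrt(2)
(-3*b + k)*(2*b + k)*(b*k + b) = -6*b^3*k - 6*b^3 - b^2*k^2 - b^2*k + b*k^3 + b*k^2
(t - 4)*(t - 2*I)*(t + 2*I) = t^3 - 4*t^2 + 4*t - 16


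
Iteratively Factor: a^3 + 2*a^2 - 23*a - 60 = (a + 3)*(a^2 - a - 20) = (a + 3)*(a + 4)*(a - 5)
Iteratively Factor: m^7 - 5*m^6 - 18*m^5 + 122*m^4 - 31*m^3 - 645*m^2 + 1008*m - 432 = (m - 4)*(m^6 - m^5 - 22*m^4 + 34*m^3 + 105*m^2 - 225*m + 108) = (m - 4)*(m - 3)*(m^5 + 2*m^4 - 16*m^3 - 14*m^2 + 63*m - 36) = (m - 4)*(m - 3)*(m + 4)*(m^4 - 2*m^3 - 8*m^2 + 18*m - 9) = (m - 4)*(m - 3)*(m - 1)*(m + 4)*(m^3 - m^2 - 9*m + 9) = (m - 4)*(m - 3)*(m - 1)*(m + 3)*(m + 4)*(m^2 - 4*m + 3) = (m - 4)*(m - 3)^2*(m - 1)*(m + 3)*(m + 4)*(m - 1)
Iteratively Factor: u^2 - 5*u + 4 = (u - 1)*(u - 4)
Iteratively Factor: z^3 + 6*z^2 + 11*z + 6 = (z + 2)*(z^2 + 4*z + 3) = (z + 2)*(z + 3)*(z + 1)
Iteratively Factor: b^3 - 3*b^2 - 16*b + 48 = (b + 4)*(b^2 - 7*b + 12) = (b - 3)*(b + 4)*(b - 4)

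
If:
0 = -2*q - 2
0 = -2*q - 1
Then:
No Solution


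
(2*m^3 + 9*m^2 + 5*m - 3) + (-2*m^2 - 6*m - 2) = 2*m^3 + 7*m^2 - m - 5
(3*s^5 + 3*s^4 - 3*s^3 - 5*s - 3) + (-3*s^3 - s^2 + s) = 3*s^5 + 3*s^4 - 6*s^3 - s^2 - 4*s - 3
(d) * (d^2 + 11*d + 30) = d^3 + 11*d^2 + 30*d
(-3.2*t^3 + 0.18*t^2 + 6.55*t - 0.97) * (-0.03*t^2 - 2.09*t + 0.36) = 0.096*t^5 + 6.6826*t^4 - 1.7247*t^3 - 13.5956*t^2 + 4.3853*t - 0.3492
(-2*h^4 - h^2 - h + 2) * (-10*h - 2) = 20*h^5 + 4*h^4 + 10*h^3 + 12*h^2 - 18*h - 4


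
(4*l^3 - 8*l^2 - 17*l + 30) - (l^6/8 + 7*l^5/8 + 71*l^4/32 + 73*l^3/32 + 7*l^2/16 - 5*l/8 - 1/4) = -l^6/8 - 7*l^5/8 - 71*l^4/32 + 55*l^3/32 - 135*l^2/16 - 131*l/8 + 121/4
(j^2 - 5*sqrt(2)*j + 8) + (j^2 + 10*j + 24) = 2*j^2 - 5*sqrt(2)*j + 10*j + 32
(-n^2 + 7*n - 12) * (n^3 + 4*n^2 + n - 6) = -n^5 + 3*n^4 + 15*n^3 - 35*n^2 - 54*n + 72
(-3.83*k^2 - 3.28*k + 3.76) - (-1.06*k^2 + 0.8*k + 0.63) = -2.77*k^2 - 4.08*k + 3.13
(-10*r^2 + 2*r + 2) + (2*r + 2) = -10*r^2 + 4*r + 4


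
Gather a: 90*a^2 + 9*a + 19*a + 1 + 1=90*a^2 + 28*a + 2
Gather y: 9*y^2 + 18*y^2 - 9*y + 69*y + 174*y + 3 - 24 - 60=27*y^2 + 234*y - 81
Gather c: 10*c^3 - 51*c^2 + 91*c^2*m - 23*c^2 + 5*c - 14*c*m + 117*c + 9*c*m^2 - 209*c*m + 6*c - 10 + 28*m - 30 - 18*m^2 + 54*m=10*c^3 + c^2*(91*m - 74) + c*(9*m^2 - 223*m + 128) - 18*m^2 + 82*m - 40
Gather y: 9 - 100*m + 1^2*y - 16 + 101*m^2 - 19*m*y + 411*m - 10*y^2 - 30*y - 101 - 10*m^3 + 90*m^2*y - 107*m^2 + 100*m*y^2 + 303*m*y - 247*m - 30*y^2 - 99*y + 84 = -10*m^3 - 6*m^2 + 64*m + y^2*(100*m - 40) + y*(90*m^2 + 284*m - 128) - 24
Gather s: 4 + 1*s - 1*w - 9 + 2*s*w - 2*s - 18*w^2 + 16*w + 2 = s*(2*w - 1) - 18*w^2 + 15*w - 3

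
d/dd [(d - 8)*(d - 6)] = 2*d - 14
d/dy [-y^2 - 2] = -2*y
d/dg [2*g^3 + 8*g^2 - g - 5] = 6*g^2 + 16*g - 1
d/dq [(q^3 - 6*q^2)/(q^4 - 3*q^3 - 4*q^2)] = (-q^2 + 12*q - 22)/(q^4 - 6*q^3 + q^2 + 24*q + 16)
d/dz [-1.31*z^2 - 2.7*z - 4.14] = -2.62*z - 2.7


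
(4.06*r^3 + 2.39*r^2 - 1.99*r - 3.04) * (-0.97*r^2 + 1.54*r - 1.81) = -3.9382*r^5 + 3.9341*r^4 - 1.7377*r^3 - 4.4417*r^2 - 1.0797*r + 5.5024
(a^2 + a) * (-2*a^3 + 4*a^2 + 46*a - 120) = -2*a^5 + 2*a^4 + 50*a^3 - 74*a^2 - 120*a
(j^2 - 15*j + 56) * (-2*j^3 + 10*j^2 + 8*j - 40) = -2*j^5 + 40*j^4 - 254*j^3 + 400*j^2 + 1048*j - 2240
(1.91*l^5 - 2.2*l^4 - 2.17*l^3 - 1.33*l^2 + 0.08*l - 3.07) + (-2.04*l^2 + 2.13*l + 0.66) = 1.91*l^5 - 2.2*l^4 - 2.17*l^3 - 3.37*l^2 + 2.21*l - 2.41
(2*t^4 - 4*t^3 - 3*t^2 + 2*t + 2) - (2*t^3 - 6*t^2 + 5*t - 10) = 2*t^4 - 6*t^3 + 3*t^2 - 3*t + 12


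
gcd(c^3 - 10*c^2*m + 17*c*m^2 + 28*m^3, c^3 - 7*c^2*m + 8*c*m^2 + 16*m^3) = c^2 - 3*c*m - 4*m^2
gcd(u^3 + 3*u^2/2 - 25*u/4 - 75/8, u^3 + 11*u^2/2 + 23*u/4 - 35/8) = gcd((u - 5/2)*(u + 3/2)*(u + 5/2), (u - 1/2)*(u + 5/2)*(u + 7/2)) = u + 5/2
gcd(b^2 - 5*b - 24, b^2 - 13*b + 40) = b - 8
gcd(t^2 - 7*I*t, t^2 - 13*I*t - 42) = t - 7*I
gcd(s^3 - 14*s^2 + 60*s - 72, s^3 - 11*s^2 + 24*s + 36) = s^2 - 12*s + 36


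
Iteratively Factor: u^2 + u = (u)*(u + 1)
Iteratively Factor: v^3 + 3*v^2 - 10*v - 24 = (v - 3)*(v^2 + 6*v + 8) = (v - 3)*(v + 4)*(v + 2)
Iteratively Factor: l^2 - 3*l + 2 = (l - 1)*(l - 2)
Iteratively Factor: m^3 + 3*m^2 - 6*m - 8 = (m + 1)*(m^2 + 2*m - 8) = (m + 1)*(m + 4)*(m - 2)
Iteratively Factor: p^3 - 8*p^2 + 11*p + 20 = (p - 5)*(p^2 - 3*p - 4) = (p - 5)*(p - 4)*(p + 1)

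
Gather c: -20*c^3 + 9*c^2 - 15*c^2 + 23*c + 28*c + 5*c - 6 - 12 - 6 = -20*c^3 - 6*c^2 + 56*c - 24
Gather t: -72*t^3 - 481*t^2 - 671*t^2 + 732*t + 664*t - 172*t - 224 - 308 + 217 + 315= -72*t^3 - 1152*t^2 + 1224*t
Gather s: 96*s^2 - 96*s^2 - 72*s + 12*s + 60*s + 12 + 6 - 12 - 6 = 0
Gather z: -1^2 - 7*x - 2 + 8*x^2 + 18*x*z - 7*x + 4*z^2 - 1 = 8*x^2 + 18*x*z - 14*x + 4*z^2 - 4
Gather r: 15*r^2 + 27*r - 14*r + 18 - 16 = 15*r^2 + 13*r + 2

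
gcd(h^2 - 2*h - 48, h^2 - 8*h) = h - 8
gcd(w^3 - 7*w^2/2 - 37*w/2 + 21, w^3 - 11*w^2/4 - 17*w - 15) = w - 6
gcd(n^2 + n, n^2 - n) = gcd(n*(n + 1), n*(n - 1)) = n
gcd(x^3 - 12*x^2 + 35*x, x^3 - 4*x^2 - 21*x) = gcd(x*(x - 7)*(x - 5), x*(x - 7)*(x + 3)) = x^2 - 7*x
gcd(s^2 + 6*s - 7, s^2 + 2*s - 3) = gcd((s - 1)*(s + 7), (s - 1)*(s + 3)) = s - 1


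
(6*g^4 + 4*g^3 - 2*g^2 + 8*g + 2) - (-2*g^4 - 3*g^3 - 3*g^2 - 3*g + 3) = 8*g^4 + 7*g^3 + g^2 + 11*g - 1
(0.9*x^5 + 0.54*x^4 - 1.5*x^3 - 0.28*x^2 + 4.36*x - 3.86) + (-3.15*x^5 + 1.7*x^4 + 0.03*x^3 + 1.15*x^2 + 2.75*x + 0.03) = -2.25*x^5 + 2.24*x^4 - 1.47*x^3 + 0.87*x^2 + 7.11*x - 3.83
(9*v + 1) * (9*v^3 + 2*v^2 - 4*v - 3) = 81*v^4 + 27*v^3 - 34*v^2 - 31*v - 3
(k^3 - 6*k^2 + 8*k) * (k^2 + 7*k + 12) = k^5 + k^4 - 22*k^3 - 16*k^2 + 96*k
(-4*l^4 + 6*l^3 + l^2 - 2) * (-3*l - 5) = 12*l^5 + 2*l^4 - 33*l^3 - 5*l^2 + 6*l + 10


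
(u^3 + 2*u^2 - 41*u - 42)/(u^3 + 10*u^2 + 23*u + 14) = (u - 6)/(u + 2)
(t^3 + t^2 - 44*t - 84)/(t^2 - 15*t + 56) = (t^2 + 8*t + 12)/(t - 8)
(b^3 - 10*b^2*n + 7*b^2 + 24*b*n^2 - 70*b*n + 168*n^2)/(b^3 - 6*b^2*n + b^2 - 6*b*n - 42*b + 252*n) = (b - 4*n)/(b - 6)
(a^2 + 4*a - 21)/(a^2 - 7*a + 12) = (a + 7)/(a - 4)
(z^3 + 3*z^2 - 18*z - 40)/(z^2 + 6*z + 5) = (z^2 - 2*z - 8)/(z + 1)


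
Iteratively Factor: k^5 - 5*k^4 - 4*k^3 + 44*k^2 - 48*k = (k - 4)*(k^4 - k^3 - 8*k^2 + 12*k) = (k - 4)*(k + 3)*(k^3 - 4*k^2 + 4*k) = (k - 4)*(k - 2)*(k + 3)*(k^2 - 2*k) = (k - 4)*(k - 2)^2*(k + 3)*(k)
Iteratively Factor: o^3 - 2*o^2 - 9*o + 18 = (o - 2)*(o^2 - 9) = (o - 3)*(o - 2)*(o + 3)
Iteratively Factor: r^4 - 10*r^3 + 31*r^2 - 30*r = (r)*(r^3 - 10*r^2 + 31*r - 30) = r*(r - 2)*(r^2 - 8*r + 15) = r*(r - 5)*(r - 2)*(r - 3)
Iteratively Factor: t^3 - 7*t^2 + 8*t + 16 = (t + 1)*(t^2 - 8*t + 16) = (t - 4)*(t + 1)*(t - 4)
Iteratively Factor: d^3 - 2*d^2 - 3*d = (d)*(d^2 - 2*d - 3) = d*(d + 1)*(d - 3)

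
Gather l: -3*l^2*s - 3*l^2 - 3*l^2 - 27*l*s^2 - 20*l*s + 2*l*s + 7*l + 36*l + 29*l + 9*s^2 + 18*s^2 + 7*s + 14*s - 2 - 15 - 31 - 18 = l^2*(-3*s - 6) + l*(-27*s^2 - 18*s + 72) + 27*s^2 + 21*s - 66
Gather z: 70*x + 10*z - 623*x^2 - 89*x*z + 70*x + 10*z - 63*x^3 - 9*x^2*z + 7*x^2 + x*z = -63*x^3 - 616*x^2 + 140*x + z*(-9*x^2 - 88*x + 20)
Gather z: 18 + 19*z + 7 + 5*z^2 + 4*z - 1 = 5*z^2 + 23*z + 24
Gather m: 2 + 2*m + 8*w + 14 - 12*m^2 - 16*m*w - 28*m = -12*m^2 + m*(-16*w - 26) + 8*w + 16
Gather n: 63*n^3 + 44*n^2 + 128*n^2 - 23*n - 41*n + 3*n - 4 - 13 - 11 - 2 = 63*n^3 + 172*n^2 - 61*n - 30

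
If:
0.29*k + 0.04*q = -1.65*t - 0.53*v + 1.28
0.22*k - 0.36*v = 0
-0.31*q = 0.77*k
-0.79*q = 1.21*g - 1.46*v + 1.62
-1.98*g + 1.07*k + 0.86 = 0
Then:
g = 0.96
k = 0.97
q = -2.42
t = 0.47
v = 0.60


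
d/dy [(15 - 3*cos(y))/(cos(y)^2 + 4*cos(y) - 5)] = 3*(sin(y)^2 + 10*cos(y) + 14)*sin(y)/(cos(y)^2 + 4*cos(y) - 5)^2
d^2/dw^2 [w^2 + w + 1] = 2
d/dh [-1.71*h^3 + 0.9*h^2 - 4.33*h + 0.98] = -5.13*h^2 + 1.8*h - 4.33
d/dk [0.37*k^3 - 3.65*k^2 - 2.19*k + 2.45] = 1.11*k^2 - 7.3*k - 2.19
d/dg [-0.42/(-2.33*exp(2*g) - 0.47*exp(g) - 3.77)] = (-1.9572*exp(g) - 0.1974)*exp(g)/(2.33*exp(2*g) + 0.47*exp(g) + 3.77)^2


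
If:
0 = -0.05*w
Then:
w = 0.00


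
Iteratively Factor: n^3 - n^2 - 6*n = (n)*(n^2 - n - 6) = n*(n - 3)*(n + 2)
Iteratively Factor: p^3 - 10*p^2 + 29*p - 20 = (p - 1)*(p^2 - 9*p + 20) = (p - 5)*(p - 1)*(p - 4)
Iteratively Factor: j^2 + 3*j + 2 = (j + 1)*(j + 2)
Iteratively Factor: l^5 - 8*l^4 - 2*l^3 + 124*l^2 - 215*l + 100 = (l - 5)*(l^4 - 3*l^3 - 17*l^2 + 39*l - 20) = (l - 5)*(l - 1)*(l^3 - 2*l^2 - 19*l + 20) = (l - 5)*(l - 1)*(l + 4)*(l^2 - 6*l + 5) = (l - 5)*(l - 1)^2*(l + 4)*(l - 5)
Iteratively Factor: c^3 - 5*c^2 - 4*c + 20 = (c + 2)*(c^2 - 7*c + 10) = (c - 5)*(c + 2)*(c - 2)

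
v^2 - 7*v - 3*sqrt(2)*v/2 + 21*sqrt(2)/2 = (v - 7)*(v - 3*sqrt(2)/2)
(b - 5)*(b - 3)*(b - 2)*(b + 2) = b^4 - 8*b^3 + 11*b^2 + 32*b - 60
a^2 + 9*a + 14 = (a + 2)*(a + 7)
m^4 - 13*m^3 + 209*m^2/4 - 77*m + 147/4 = (m - 7)*(m - 7/2)*(m - 3/2)*(m - 1)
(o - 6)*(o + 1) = o^2 - 5*o - 6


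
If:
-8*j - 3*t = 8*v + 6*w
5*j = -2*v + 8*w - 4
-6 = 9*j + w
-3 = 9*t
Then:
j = -245/354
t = -1/3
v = 457/708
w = 27/118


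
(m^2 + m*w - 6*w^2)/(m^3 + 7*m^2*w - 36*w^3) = 1/(m + 6*w)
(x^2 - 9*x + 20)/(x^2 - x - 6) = (-x^2 + 9*x - 20)/(-x^2 + x + 6)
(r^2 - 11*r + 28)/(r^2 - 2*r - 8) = (r - 7)/(r + 2)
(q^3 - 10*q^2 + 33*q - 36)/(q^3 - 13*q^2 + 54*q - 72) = (q - 3)/(q - 6)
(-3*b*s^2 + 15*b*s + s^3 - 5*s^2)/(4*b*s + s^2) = (-3*b*s + 15*b + s^2 - 5*s)/(4*b + s)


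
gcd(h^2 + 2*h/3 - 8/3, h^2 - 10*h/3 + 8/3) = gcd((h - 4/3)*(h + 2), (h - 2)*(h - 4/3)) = h - 4/3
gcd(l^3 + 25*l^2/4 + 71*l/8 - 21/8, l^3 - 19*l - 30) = l + 3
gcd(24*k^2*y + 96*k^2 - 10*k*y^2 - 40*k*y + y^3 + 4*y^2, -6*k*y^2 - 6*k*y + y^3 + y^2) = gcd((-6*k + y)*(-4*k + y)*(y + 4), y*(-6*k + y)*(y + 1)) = -6*k + y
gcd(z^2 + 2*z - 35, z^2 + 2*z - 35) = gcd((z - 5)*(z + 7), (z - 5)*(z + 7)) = z^2 + 2*z - 35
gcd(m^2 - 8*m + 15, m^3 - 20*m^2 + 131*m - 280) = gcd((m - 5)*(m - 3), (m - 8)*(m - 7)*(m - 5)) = m - 5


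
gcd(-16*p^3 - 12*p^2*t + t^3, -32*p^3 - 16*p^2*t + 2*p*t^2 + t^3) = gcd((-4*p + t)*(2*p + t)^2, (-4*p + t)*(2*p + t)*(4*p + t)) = 8*p^2 + 2*p*t - t^2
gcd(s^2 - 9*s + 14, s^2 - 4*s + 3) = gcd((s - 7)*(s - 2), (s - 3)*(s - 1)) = 1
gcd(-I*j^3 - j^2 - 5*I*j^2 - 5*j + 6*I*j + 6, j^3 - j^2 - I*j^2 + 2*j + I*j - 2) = j - 1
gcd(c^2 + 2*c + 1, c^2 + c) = c + 1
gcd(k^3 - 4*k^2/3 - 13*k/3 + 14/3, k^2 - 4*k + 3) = k - 1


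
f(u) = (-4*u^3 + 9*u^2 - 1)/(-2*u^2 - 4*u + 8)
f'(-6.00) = -1.34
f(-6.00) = -29.68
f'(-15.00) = 1.82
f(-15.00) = -40.64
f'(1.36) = 38.62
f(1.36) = -4.90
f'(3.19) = 1.53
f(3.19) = 1.56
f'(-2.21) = -22.25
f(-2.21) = 12.18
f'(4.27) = 1.61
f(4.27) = 3.26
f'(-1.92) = -12.71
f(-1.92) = 7.28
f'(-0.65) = -1.66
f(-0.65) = 0.40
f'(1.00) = 11.00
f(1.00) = 2.00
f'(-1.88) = -11.85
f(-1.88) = 6.79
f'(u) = (4*u + 4)*(-4*u^3 + 9*u^2 - 1)/(-2*u^2 - 4*u + 8)^2 + (-12*u^2 + 18*u)/(-2*u^2 - 4*u + 8)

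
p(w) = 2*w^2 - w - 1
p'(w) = 4*w - 1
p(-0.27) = -0.58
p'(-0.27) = -2.08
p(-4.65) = 46.90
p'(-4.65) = -19.60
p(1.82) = 3.80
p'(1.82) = 6.28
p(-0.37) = -0.36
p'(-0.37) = -2.48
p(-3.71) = 30.24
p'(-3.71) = -15.84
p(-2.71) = 16.40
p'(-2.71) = -11.84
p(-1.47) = 4.79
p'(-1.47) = -6.88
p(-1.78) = 7.12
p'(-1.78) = -8.12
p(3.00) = 14.00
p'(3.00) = 11.00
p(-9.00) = 170.00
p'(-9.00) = -37.00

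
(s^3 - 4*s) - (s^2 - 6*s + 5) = s^3 - s^2 + 2*s - 5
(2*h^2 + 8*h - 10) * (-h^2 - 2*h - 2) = -2*h^4 - 12*h^3 - 10*h^2 + 4*h + 20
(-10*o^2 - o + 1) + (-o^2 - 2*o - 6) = -11*o^2 - 3*o - 5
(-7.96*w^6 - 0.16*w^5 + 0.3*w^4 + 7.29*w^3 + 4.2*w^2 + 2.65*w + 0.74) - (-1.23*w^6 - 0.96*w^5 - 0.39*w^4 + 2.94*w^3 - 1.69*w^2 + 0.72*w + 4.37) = -6.73*w^6 + 0.8*w^5 + 0.69*w^4 + 4.35*w^3 + 5.89*w^2 + 1.93*w - 3.63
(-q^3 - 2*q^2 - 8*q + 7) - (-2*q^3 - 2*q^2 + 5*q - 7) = q^3 - 13*q + 14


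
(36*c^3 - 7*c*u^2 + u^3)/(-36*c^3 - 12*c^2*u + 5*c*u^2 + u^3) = (-6*c + u)/(6*c + u)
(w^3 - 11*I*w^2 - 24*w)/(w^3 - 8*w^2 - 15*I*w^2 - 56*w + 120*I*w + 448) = w*(w - 3*I)/(w^2 - w*(8 + 7*I) + 56*I)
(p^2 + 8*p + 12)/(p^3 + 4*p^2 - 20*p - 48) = 1/(p - 4)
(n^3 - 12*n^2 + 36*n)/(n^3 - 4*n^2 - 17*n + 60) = n*(n^2 - 12*n + 36)/(n^3 - 4*n^2 - 17*n + 60)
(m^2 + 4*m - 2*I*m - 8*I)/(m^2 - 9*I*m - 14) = (m + 4)/(m - 7*I)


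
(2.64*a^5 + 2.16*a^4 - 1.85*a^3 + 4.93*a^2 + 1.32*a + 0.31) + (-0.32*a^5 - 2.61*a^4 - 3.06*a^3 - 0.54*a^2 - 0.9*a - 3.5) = 2.32*a^5 - 0.45*a^4 - 4.91*a^3 + 4.39*a^2 + 0.42*a - 3.19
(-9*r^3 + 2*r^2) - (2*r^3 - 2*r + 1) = -11*r^3 + 2*r^2 + 2*r - 1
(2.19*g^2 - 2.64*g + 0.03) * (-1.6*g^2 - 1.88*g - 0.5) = -3.504*g^4 + 0.106800000000001*g^3 + 3.8202*g^2 + 1.2636*g - 0.015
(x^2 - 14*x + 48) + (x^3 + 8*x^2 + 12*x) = x^3 + 9*x^2 - 2*x + 48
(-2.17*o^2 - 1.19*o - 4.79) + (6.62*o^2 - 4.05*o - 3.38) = 4.45*o^2 - 5.24*o - 8.17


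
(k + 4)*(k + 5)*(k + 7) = k^3 + 16*k^2 + 83*k + 140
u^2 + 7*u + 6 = (u + 1)*(u + 6)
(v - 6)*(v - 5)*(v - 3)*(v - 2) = v^4 - 16*v^3 + 91*v^2 - 216*v + 180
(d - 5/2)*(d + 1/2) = d^2 - 2*d - 5/4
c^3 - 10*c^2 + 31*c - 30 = (c - 5)*(c - 3)*(c - 2)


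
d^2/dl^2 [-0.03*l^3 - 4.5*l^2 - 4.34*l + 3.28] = -0.18*l - 9.0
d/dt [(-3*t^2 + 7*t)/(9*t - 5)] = (-27*t^2 + 30*t - 35)/(81*t^2 - 90*t + 25)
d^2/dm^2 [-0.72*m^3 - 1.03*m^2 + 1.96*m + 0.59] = -4.32*m - 2.06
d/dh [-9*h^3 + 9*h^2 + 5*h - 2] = -27*h^2 + 18*h + 5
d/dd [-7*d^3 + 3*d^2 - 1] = 3*d*(2 - 7*d)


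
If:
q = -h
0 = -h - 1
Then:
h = -1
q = 1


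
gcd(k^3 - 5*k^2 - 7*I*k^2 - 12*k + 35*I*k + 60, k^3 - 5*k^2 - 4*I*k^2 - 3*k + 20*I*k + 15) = k^2 + k*(-5 - 3*I) + 15*I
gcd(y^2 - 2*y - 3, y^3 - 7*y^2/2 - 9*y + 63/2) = y - 3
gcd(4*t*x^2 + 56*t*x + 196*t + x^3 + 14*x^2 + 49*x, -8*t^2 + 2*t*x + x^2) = 4*t + x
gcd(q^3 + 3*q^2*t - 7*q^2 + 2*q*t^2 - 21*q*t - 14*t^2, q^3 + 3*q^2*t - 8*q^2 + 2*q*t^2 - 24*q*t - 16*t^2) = q^2 + 3*q*t + 2*t^2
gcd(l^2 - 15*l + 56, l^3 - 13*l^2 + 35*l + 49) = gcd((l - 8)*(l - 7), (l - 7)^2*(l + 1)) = l - 7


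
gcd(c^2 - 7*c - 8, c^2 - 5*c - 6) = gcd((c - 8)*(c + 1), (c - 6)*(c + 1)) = c + 1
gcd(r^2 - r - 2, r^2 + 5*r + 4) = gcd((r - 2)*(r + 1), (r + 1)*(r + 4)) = r + 1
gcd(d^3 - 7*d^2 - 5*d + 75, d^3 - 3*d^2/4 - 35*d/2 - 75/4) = d^2 - 2*d - 15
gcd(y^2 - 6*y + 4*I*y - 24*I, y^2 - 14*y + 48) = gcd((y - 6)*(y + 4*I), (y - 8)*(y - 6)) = y - 6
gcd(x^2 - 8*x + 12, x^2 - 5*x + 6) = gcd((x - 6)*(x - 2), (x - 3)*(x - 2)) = x - 2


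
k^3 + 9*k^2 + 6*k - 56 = (k - 2)*(k + 4)*(k + 7)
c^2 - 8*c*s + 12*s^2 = (c - 6*s)*(c - 2*s)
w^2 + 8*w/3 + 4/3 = (w + 2/3)*(w + 2)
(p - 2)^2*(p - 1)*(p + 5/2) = p^4 - 5*p^3/2 - 9*p^2/2 + 16*p - 10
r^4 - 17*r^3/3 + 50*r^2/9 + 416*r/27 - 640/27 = (r - 8/3)^2*(r - 2)*(r + 5/3)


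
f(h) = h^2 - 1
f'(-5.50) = -11.00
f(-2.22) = 3.93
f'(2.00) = 4.00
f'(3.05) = 6.10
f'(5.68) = 11.36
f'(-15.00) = -30.00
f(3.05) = 8.30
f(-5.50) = 29.25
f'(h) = 2*h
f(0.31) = -0.90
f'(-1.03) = -2.06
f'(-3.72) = -7.44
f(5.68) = 31.26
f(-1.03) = 0.06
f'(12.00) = 24.00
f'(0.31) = 0.62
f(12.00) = 143.00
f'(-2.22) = -4.44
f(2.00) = 3.00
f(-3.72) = 12.84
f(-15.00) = 224.00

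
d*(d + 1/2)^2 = d^3 + d^2 + d/4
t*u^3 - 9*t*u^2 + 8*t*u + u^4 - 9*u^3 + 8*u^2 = u*(t + u)*(u - 8)*(u - 1)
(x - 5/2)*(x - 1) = x^2 - 7*x/2 + 5/2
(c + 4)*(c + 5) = c^2 + 9*c + 20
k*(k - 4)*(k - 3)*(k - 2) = k^4 - 9*k^3 + 26*k^2 - 24*k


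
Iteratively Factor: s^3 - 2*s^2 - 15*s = (s)*(s^2 - 2*s - 15) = s*(s + 3)*(s - 5)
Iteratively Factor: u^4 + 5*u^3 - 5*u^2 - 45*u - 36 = (u - 3)*(u^3 + 8*u^2 + 19*u + 12) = (u - 3)*(u + 1)*(u^2 + 7*u + 12) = (u - 3)*(u + 1)*(u + 3)*(u + 4)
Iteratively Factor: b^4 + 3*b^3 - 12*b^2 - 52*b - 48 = (b + 2)*(b^3 + b^2 - 14*b - 24) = (b + 2)^2*(b^2 - b - 12) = (b - 4)*(b + 2)^2*(b + 3)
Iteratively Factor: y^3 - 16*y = (y)*(y^2 - 16) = y*(y + 4)*(y - 4)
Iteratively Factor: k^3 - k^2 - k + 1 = (k + 1)*(k^2 - 2*k + 1) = (k - 1)*(k + 1)*(k - 1)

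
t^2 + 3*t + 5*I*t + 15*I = (t + 3)*(t + 5*I)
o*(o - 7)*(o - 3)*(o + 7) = o^4 - 3*o^3 - 49*o^2 + 147*o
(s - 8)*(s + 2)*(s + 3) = s^3 - 3*s^2 - 34*s - 48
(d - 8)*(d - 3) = d^2 - 11*d + 24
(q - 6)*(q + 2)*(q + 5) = q^3 + q^2 - 32*q - 60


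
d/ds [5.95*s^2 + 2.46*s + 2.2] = 11.9*s + 2.46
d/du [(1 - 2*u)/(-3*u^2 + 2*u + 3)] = 2*(-3*u^2 + 3*u - 4)/(9*u^4 - 12*u^3 - 14*u^2 + 12*u + 9)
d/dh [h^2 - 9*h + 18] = 2*h - 9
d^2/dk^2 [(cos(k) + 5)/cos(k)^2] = (5*cos(k) - 40*cos(2*k) - cos(3*k) + 80)/(4*cos(k)^4)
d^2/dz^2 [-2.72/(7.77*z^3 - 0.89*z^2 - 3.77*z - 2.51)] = ((126.8064*z - 4.8416)*(-7.77*z^3 + 0.89*z^2 + 3.77*z + 2.51) + 2.72*(-46.62*z^2 + 3.56*z + 7.54)*(-23.31*z^2 + 1.78*z + 3.77))/(-7.77*z^3 + 0.89*z^2 + 3.77*z + 2.51)^3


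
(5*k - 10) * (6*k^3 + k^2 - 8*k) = 30*k^4 - 55*k^3 - 50*k^2 + 80*k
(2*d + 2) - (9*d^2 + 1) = -9*d^2 + 2*d + 1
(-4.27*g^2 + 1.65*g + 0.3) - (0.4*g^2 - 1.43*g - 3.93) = -4.67*g^2 + 3.08*g + 4.23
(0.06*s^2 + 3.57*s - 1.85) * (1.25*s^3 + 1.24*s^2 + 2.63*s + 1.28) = 0.075*s^5 + 4.5369*s^4 + 2.2721*s^3 + 7.1719*s^2 - 0.2959*s - 2.368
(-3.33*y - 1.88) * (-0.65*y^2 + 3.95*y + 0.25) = 2.1645*y^3 - 11.9315*y^2 - 8.2585*y - 0.47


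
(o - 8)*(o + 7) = o^2 - o - 56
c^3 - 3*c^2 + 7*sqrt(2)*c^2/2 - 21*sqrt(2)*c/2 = c*(c - 3)*(c + 7*sqrt(2)/2)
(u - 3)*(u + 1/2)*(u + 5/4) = u^3 - 5*u^2/4 - 37*u/8 - 15/8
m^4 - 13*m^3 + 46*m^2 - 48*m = m*(m - 8)*(m - 3)*(m - 2)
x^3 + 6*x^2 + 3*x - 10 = (x - 1)*(x + 2)*(x + 5)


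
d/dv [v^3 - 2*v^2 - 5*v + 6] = 3*v^2 - 4*v - 5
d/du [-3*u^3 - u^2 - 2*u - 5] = -9*u^2 - 2*u - 2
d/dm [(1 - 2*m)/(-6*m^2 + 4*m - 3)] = 2*(-6*m^2 + 6*m + 1)/(36*m^4 - 48*m^3 + 52*m^2 - 24*m + 9)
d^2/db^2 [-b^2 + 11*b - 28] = -2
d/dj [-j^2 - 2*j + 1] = -2*j - 2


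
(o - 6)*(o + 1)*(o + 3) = o^3 - 2*o^2 - 21*o - 18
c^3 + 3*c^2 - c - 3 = (c - 1)*(c + 1)*(c + 3)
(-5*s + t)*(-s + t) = 5*s^2 - 6*s*t + t^2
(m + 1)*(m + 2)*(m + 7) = m^3 + 10*m^2 + 23*m + 14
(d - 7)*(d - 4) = d^2 - 11*d + 28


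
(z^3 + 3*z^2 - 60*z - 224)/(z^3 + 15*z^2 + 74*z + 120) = (z^2 - z - 56)/(z^2 + 11*z + 30)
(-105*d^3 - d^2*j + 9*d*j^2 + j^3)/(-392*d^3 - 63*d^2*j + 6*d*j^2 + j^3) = (15*d^2 - 2*d*j - j^2)/(56*d^2 + d*j - j^2)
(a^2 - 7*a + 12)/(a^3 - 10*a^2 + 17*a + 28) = (a - 3)/(a^2 - 6*a - 7)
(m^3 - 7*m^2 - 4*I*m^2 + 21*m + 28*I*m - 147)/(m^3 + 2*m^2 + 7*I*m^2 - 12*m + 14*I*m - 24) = (m^2 + m*(-7 - 7*I) + 49*I)/(m^2 + m*(2 + 4*I) + 8*I)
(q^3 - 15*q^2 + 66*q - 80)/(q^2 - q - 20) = (q^2 - 10*q + 16)/(q + 4)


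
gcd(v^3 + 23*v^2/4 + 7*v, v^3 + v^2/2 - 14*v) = v^2 + 4*v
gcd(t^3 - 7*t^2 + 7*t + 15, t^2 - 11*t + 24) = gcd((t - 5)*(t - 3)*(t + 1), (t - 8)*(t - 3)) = t - 3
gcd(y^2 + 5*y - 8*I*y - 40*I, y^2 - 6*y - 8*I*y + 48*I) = y - 8*I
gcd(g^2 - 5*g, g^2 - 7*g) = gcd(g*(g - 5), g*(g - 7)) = g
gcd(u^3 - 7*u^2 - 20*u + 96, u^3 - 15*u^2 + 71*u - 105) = u - 3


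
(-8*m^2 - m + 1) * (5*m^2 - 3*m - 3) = -40*m^4 + 19*m^3 + 32*m^2 - 3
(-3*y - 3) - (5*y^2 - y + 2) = -5*y^2 - 2*y - 5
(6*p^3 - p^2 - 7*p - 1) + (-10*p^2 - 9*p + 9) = 6*p^3 - 11*p^2 - 16*p + 8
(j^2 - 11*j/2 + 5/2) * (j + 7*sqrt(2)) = j^3 - 11*j^2/2 + 7*sqrt(2)*j^2 - 77*sqrt(2)*j/2 + 5*j/2 + 35*sqrt(2)/2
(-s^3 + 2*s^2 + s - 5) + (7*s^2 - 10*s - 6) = -s^3 + 9*s^2 - 9*s - 11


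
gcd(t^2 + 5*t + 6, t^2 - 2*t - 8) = t + 2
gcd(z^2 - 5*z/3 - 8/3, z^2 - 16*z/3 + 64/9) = z - 8/3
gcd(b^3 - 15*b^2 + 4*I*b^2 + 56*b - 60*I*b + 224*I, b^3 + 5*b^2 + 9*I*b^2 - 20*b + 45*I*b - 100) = b + 4*I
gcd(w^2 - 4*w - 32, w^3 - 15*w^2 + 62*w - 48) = w - 8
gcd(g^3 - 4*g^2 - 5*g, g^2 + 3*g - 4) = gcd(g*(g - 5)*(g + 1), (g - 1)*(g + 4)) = 1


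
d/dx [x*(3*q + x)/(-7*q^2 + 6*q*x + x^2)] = (-2*x*(3*q + x)^2 + (3*q + 2*x)*(-7*q^2 + 6*q*x + x^2))/(-7*q^2 + 6*q*x + x^2)^2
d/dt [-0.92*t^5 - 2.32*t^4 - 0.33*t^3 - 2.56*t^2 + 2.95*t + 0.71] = -4.6*t^4 - 9.28*t^3 - 0.99*t^2 - 5.12*t + 2.95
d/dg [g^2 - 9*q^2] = 2*g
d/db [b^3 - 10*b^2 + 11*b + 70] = 3*b^2 - 20*b + 11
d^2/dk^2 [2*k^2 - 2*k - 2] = 4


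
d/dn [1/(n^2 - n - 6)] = (1 - 2*n)/(-n^2 + n + 6)^2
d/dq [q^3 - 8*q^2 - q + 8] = 3*q^2 - 16*q - 1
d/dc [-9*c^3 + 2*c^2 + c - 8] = -27*c^2 + 4*c + 1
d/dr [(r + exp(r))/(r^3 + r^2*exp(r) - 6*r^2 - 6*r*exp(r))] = 2*(3 - r)/(r^2*(r^2 - 12*r + 36))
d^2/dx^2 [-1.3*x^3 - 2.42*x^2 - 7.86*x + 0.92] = -7.8*x - 4.84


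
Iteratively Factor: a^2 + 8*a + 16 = (a + 4)*(a + 4)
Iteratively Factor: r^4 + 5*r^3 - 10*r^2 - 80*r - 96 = (r + 2)*(r^3 + 3*r^2 - 16*r - 48) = (r - 4)*(r + 2)*(r^2 + 7*r + 12) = (r - 4)*(r + 2)*(r + 3)*(r + 4)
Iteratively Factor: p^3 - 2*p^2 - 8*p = (p - 4)*(p^2 + 2*p) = p*(p - 4)*(p + 2)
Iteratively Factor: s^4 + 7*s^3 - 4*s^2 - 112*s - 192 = (s - 4)*(s^3 + 11*s^2 + 40*s + 48) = (s - 4)*(s + 4)*(s^2 + 7*s + 12) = (s - 4)*(s + 4)^2*(s + 3)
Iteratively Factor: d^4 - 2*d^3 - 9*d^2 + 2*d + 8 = (d - 4)*(d^3 + 2*d^2 - d - 2) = (d - 4)*(d - 1)*(d^2 + 3*d + 2) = (d - 4)*(d - 1)*(d + 2)*(d + 1)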